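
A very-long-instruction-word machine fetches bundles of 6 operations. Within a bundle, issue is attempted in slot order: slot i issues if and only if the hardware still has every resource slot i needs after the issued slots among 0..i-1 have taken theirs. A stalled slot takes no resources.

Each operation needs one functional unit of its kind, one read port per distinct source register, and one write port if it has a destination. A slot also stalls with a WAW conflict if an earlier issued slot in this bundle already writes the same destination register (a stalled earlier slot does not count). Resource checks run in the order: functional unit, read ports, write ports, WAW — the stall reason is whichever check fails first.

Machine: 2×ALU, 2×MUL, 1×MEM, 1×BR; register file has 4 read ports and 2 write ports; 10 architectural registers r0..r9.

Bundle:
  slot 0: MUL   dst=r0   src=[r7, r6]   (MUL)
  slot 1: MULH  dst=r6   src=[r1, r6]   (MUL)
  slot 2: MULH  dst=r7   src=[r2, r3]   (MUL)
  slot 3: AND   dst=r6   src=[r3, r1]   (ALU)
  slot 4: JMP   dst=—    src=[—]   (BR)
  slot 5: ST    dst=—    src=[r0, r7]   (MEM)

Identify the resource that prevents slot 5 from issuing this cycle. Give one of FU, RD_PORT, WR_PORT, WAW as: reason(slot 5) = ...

[0] MUL needs rd=2 wr=1: ok; after: ALU=2 MUL=1 MEM=1 BR=1, R=2, W=1
[1] MUL needs rd=2 wr=1: ok; after: ALU=2 MUL=0 MEM=1 BR=1, R=0, W=0
[2] MUL needs rd=2 wr=1: FU; after: ALU=2 MUL=0 MEM=1 BR=1, R=0, W=0
[3] ALU needs rd=2 wr=1: RD_PORT; after: ALU=2 MUL=0 MEM=1 BR=1, R=0, W=0
[4] BR needs rd=0 wr=0: ok; after: ALU=2 MUL=0 MEM=1 BR=0, R=0, W=0
[5] MEM needs rd=2 wr=0: RD_PORT; after: ALU=2 MUL=0 MEM=1 BR=0, R=0, W=0

reason(slot 5) = RD_PORT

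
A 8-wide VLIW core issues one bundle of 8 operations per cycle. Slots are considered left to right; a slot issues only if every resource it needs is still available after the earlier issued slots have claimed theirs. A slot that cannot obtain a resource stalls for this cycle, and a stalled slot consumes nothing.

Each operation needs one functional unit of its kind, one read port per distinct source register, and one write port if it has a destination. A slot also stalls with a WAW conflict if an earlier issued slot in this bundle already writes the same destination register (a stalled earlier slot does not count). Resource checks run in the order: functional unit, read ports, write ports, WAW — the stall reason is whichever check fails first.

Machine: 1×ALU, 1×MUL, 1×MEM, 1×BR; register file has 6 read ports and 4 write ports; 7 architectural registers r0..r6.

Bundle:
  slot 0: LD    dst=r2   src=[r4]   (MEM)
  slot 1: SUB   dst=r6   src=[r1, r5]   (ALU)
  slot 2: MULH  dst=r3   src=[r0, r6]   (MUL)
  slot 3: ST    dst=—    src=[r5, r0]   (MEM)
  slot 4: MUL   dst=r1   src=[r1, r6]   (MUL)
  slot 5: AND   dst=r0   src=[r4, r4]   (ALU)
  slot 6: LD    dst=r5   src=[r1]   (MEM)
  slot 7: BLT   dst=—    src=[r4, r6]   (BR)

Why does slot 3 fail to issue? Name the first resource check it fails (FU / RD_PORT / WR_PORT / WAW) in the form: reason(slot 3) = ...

[0] MEM needs rd=1 wr=1: ok; after: ALU=1 MUL=1 MEM=0 BR=1, R=5, W=3
[1] ALU needs rd=2 wr=1: ok; after: ALU=0 MUL=1 MEM=0 BR=1, R=3, W=2
[2] MUL needs rd=2 wr=1: ok; after: ALU=0 MUL=0 MEM=0 BR=1, R=1, W=1
[3] MEM needs rd=2 wr=0: FU; after: ALU=0 MUL=0 MEM=0 BR=1, R=1, W=1
[4] MUL needs rd=2 wr=1: FU; after: ALU=0 MUL=0 MEM=0 BR=1, R=1, W=1
[5] ALU needs rd=1 wr=1: FU; after: ALU=0 MUL=0 MEM=0 BR=1, R=1, W=1
[6] MEM needs rd=1 wr=1: FU; after: ALU=0 MUL=0 MEM=0 BR=1, R=1, W=1
[7] BR needs rd=2 wr=0: RD_PORT; after: ALU=0 MUL=0 MEM=0 BR=1, R=1, W=1

reason(slot 3) = FU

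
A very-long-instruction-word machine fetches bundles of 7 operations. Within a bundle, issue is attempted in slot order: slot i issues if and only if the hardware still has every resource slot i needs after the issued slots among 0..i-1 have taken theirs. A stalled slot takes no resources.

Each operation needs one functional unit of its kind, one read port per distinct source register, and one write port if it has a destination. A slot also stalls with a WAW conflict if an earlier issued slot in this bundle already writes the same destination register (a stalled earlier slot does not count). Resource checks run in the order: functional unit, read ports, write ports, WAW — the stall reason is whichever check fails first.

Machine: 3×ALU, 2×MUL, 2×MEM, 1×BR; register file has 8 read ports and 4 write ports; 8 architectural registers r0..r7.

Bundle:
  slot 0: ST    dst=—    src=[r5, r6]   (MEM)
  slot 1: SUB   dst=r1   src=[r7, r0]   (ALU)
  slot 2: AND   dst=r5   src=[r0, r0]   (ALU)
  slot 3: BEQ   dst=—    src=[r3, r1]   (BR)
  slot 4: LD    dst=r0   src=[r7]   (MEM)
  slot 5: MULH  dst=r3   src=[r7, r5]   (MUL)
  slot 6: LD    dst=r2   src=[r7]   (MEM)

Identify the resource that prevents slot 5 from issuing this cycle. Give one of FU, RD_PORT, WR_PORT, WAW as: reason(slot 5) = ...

[0] MEM needs rd=2 wr=0: ok; after: ALU=3 MUL=2 MEM=1 BR=1, R=6, W=4
[1] ALU needs rd=2 wr=1: ok; after: ALU=2 MUL=2 MEM=1 BR=1, R=4, W=3
[2] ALU needs rd=1 wr=1: ok; after: ALU=1 MUL=2 MEM=1 BR=1, R=3, W=2
[3] BR needs rd=2 wr=0: ok; after: ALU=1 MUL=2 MEM=1 BR=0, R=1, W=2
[4] MEM needs rd=1 wr=1: ok; after: ALU=1 MUL=2 MEM=0 BR=0, R=0, W=1
[5] MUL needs rd=2 wr=1: RD_PORT; after: ALU=1 MUL=2 MEM=0 BR=0, R=0, W=1
[6] MEM needs rd=1 wr=1: FU; after: ALU=1 MUL=2 MEM=0 BR=0, R=0, W=1

reason(slot 5) = RD_PORT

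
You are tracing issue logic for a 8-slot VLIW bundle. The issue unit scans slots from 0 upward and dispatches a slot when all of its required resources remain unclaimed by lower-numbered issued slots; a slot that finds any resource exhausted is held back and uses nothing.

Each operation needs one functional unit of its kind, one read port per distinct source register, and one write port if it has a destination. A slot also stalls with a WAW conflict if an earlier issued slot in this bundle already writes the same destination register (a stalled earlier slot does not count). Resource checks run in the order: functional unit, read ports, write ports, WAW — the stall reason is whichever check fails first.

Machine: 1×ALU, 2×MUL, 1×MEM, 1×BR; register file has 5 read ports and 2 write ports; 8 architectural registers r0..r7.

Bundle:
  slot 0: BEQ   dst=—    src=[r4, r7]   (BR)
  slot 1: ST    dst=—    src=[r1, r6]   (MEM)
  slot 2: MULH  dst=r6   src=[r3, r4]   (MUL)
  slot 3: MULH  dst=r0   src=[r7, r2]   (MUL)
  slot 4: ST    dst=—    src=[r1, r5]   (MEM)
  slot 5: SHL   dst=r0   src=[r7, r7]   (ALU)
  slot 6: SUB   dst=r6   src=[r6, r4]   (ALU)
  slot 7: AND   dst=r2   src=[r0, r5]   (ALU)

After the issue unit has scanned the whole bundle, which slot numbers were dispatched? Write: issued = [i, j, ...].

issued = [0, 1, 5]

  0. BR ⇒ go  {1A/2Mu/1Ld/0B | 3r 2w}
  1. MEM ⇒ go  {1A/2Mu/0Ld/0B | 1r 2w}
  2. MUL→r6 ⇒ no(RD_PORT)  {1A/2Mu/0Ld/0B | 1r 2w}
  3. MUL→r0 ⇒ no(RD_PORT)  {1A/2Mu/0Ld/0B | 1r 2w}
  4. MEM ⇒ no(FU)  {1A/2Mu/0Ld/0B | 1r 2w}
  5. ALU→r0 ⇒ go  {0A/2Mu/0Ld/0B | 0r 1w}
  6. ALU→r6 ⇒ no(FU)  {0A/2Mu/0Ld/0B | 0r 1w}
  7. ALU→r2 ⇒ no(FU)  {0A/2Mu/0Ld/0B | 0r 1w}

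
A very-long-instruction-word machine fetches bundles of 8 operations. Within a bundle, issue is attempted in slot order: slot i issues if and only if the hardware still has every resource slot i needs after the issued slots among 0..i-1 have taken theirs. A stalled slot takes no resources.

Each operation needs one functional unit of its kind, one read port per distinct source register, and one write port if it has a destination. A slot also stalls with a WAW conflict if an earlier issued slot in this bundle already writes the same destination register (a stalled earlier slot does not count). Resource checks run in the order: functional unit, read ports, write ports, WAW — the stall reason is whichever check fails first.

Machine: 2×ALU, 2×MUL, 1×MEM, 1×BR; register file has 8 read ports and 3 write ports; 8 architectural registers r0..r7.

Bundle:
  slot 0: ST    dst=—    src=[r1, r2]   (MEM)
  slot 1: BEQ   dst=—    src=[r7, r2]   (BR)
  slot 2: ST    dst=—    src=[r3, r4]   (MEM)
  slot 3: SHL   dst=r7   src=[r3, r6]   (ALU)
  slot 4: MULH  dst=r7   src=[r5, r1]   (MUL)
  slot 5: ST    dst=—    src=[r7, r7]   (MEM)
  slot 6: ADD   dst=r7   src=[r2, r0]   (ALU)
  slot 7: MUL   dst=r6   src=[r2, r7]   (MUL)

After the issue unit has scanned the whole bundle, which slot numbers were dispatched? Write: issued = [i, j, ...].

issued = [0, 1, 3, 7]

#0 MEM src=r1,r2 dispatched  <A:2 Mu:2 Ld:0 B:1 rd:6 wr:3>
#1 BR src=r7,r2 dispatched  <A:2 Mu:2 Ld:0 B:0 rd:4 wr:3>
#2 MEM src=r3,r4 held:FU  <A:2 Mu:2 Ld:0 B:0 rd:4 wr:3>
#3 ALU src=r3,r6 dispatched  <A:1 Mu:2 Ld:0 B:0 rd:2 wr:2>
#4 MUL src=r5,r1 held:WAW  <A:1 Mu:2 Ld:0 B:0 rd:2 wr:2>
#5 MEM src=r7,r7 held:FU  <A:1 Mu:2 Ld:0 B:0 rd:2 wr:2>
#6 ALU src=r2,r0 held:WAW  <A:1 Mu:2 Ld:0 B:0 rd:2 wr:2>
#7 MUL src=r2,r7 dispatched  <A:1 Mu:1 Ld:0 B:0 rd:0 wr:1>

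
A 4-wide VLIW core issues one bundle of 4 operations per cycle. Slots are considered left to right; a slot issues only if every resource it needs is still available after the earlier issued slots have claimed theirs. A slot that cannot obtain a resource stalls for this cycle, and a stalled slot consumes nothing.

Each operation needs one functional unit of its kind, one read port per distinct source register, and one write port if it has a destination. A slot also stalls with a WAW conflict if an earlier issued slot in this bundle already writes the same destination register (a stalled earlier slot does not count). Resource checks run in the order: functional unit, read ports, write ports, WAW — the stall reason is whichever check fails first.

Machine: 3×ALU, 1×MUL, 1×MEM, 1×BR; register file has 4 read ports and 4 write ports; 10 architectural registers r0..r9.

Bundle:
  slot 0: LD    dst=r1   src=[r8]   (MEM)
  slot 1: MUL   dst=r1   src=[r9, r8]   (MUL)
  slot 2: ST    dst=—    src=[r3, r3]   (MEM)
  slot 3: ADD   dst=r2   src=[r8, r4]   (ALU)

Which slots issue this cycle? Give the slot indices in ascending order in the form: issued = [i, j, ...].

issued = [0, 3]

slot 0 (MEM): ISSUE — free A3,Mu1,Ld0,B1 rp3 wp3
slot 1 (MUL): stall WAW — free A3,Mu1,Ld0,B1 rp3 wp3
slot 2 (MEM): stall FU — free A3,Mu1,Ld0,B1 rp3 wp3
slot 3 (ALU): ISSUE — free A2,Mu1,Ld0,B1 rp1 wp2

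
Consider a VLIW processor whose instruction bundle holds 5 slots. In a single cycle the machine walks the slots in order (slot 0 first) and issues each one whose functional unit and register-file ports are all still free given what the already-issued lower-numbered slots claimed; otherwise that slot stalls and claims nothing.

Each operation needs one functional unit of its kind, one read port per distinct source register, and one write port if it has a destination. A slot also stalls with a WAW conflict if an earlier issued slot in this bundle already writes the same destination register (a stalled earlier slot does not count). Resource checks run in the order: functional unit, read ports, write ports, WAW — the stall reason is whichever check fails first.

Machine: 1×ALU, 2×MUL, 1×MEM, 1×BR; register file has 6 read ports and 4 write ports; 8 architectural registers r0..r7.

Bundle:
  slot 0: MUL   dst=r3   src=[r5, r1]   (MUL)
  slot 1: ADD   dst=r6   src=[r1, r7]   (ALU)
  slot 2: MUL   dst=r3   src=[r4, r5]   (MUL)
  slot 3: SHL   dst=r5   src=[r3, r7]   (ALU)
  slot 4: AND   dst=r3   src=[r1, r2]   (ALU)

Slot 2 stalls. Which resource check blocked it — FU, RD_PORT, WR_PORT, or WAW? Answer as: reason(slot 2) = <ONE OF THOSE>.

#0 MUL src=r5,r1 dispatched  <A:1 Mu:1 Ld:1 B:1 rd:4 wr:3>
#1 ALU src=r1,r7 dispatched  <A:0 Mu:1 Ld:1 B:1 rd:2 wr:2>
#2 MUL src=r4,r5 held:WAW  <A:0 Mu:1 Ld:1 B:1 rd:2 wr:2>
#3 ALU src=r3,r7 held:FU  <A:0 Mu:1 Ld:1 B:1 rd:2 wr:2>
#4 ALU src=r1,r2 held:FU  <A:0 Mu:1 Ld:1 B:1 rd:2 wr:2>

reason(slot 2) = WAW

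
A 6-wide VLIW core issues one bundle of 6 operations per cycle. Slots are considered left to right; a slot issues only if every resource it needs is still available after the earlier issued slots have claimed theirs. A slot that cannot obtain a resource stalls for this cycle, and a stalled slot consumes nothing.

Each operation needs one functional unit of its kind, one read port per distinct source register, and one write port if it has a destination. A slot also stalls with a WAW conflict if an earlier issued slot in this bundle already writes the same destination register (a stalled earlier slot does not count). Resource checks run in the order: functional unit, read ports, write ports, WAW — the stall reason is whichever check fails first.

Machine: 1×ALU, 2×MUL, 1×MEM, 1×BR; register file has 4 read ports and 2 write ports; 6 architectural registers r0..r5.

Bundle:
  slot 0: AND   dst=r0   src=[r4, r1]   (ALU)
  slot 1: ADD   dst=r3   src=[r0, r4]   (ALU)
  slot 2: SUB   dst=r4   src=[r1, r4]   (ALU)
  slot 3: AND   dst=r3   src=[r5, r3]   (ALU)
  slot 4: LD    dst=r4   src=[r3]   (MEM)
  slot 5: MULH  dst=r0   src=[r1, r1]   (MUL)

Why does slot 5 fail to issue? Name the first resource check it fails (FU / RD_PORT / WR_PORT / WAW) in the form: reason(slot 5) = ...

reason(slot 5) = WR_PORT

[0] ALU needs rd=2 wr=1: ok; after: ALU=0 MUL=2 MEM=1 BR=1, R=2, W=1
[1] ALU needs rd=2 wr=1: FU; after: ALU=0 MUL=2 MEM=1 BR=1, R=2, W=1
[2] ALU needs rd=2 wr=1: FU; after: ALU=0 MUL=2 MEM=1 BR=1, R=2, W=1
[3] ALU needs rd=2 wr=1: FU; after: ALU=0 MUL=2 MEM=1 BR=1, R=2, W=1
[4] MEM needs rd=1 wr=1: ok; after: ALU=0 MUL=2 MEM=0 BR=1, R=1, W=0
[5] MUL needs rd=1 wr=1: WR_PORT; after: ALU=0 MUL=2 MEM=0 BR=1, R=1, W=0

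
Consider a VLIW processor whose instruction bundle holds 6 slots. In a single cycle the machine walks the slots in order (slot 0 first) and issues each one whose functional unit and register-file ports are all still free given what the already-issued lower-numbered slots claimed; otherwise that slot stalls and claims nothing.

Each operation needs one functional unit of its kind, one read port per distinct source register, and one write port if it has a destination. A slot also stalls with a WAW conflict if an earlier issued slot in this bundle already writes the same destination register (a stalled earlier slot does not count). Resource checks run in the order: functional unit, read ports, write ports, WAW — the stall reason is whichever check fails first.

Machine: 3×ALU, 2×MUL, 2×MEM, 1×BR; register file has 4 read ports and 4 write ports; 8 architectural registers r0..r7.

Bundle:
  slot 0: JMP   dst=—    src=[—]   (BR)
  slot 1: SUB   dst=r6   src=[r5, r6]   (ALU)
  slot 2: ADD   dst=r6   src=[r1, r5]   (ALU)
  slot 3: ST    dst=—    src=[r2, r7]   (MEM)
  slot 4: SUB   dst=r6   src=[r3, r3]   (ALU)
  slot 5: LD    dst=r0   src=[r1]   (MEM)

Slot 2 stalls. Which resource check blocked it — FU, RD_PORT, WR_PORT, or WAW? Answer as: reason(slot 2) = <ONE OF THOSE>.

reason(slot 2) = WAW

(0) want 1×BR +0rd +0wr — yes → AL3|MU2|ME2|BR0|rd4|wr4
(1) want 1×ALU +2rd +1wr — yes → AL2|MU2|ME2|BR0|rd2|wr3
(2) want 1×ALU +2rd +1wr — WAW → AL2|MU2|ME2|BR0|rd2|wr3
(3) want 1×MEM +2rd +0wr — yes → AL2|MU2|ME1|BR0|rd0|wr3
(4) want 1×ALU +1rd +1wr — RD_PORT → AL2|MU2|ME1|BR0|rd0|wr3
(5) want 1×MEM +1rd +1wr — RD_PORT → AL2|MU2|ME1|BR0|rd0|wr3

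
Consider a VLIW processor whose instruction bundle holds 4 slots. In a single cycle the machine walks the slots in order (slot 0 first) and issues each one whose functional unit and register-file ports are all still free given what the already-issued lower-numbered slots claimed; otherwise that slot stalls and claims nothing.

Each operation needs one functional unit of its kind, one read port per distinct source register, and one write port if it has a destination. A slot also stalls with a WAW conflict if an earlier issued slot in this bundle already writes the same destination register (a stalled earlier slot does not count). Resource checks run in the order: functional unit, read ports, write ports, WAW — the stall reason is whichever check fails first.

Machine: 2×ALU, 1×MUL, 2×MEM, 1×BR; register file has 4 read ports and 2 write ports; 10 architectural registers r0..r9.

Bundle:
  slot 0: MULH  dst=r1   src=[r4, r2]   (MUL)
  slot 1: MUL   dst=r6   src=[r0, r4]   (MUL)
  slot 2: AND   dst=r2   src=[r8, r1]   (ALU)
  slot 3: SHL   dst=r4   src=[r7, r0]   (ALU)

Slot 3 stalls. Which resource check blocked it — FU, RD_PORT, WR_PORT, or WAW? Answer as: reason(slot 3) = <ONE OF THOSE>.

  0. MUL→r1 ⇒ go  {2A/0Mu/2Ld/1B | 2r 1w}
  1. MUL→r6 ⇒ no(FU)  {2A/0Mu/2Ld/1B | 2r 1w}
  2. ALU→r2 ⇒ go  {1A/0Mu/2Ld/1B | 0r 0w}
  3. ALU→r4 ⇒ no(RD_PORT)  {1A/0Mu/2Ld/1B | 0r 0w}

reason(slot 3) = RD_PORT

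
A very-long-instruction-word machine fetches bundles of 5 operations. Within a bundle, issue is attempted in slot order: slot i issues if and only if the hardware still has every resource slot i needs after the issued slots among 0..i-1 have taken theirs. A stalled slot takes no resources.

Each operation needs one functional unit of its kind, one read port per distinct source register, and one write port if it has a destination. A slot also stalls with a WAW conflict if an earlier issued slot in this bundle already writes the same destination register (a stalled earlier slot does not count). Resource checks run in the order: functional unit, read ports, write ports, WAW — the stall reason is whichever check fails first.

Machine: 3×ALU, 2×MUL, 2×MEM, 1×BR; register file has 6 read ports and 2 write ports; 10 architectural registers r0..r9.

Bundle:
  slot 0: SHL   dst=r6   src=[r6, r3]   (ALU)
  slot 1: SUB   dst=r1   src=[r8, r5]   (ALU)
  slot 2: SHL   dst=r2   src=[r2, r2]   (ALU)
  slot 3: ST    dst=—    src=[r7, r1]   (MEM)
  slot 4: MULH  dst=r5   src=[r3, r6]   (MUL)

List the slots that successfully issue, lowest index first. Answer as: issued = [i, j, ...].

issued = [0, 1, 3]

  0. ALU→r6 ⇒ go  {2A/2Mu/2Ld/1B | 4r 1w}
  1. ALU→r1 ⇒ go  {1A/2Mu/2Ld/1B | 2r 0w}
  2. ALU→r2 ⇒ no(WR_PORT)  {1A/2Mu/2Ld/1B | 2r 0w}
  3. MEM ⇒ go  {1A/2Mu/1Ld/1B | 0r 0w}
  4. MUL→r5 ⇒ no(RD_PORT)  {1A/2Mu/1Ld/1B | 0r 0w}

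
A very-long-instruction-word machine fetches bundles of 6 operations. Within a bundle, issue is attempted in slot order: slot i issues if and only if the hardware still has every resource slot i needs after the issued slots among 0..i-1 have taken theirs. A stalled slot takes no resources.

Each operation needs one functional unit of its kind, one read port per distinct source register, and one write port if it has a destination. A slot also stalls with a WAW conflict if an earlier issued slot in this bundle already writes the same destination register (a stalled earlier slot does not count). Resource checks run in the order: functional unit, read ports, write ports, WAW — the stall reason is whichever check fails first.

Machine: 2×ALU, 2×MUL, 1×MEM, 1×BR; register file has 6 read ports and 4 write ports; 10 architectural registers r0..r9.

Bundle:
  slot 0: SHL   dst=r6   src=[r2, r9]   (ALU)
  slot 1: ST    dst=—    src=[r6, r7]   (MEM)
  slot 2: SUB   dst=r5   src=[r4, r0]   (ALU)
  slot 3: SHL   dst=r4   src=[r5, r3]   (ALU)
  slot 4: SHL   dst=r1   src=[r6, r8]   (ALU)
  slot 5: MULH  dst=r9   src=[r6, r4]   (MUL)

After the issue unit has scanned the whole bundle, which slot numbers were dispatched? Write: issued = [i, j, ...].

  0. ALU→r6 ⇒ go  {1A/2Mu/1Ld/1B | 4r 3w}
  1. MEM ⇒ go  {1A/2Mu/0Ld/1B | 2r 3w}
  2. ALU→r5 ⇒ go  {0A/2Mu/0Ld/1B | 0r 2w}
  3. ALU→r4 ⇒ no(FU)  {0A/2Mu/0Ld/1B | 0r 2w}
  4. ALU→r1 ⇒ no(FU)  {0A/2Mu/0Ld/1B | 0r 2w}
  5. MUL→r9 ⇒ no(RD_PORT)  {0A/2Mu/0Ld/1B | 0r 2w}

issued = [0, 1, 2]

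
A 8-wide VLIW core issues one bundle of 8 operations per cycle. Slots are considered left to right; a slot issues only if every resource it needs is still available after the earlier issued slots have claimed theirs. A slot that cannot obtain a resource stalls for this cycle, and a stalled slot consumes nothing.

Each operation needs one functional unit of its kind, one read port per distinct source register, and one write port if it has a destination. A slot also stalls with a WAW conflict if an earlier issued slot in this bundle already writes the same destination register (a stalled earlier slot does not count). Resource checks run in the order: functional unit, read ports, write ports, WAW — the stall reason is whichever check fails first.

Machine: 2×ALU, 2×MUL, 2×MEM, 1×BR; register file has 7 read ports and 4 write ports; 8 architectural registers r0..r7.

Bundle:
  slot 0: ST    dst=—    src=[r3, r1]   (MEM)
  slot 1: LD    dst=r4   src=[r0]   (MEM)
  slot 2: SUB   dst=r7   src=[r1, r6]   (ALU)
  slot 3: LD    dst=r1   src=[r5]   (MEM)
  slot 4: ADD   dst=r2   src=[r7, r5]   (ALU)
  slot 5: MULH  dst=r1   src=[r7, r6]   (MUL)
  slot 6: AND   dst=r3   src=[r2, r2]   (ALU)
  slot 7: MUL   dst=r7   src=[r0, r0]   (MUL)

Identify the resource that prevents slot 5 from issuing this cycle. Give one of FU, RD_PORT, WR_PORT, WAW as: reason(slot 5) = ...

reason(slot 5) = RD_PORT

  0. MEM ⇒ go  {2A/2Mu/1Ld/1B | 5r 4w}
  1. MEM→r4 ⇒ go  {2A/2Mu/0Ld/1B | 4r 3w}
  2. ALU→r7 ⇒ go  {1A/2Mu/0Ld/1B | 2r 2w}
  3. MEM→r1 ⇒ no(FU)  {1A/2Mu/0Ld/1B | 2r 2w}
  4. ALU→r2 ⇒ go  {0A/2Mu/0Ld/1B | 0r 1w}
  5. MUL→r1 ⇒ no(RD_PORT)  {0A/2Mu/0Ld/1B | 0r 1w}
  6. ALU→r3 ⇒ no(FU)  {0A/2Mu/0Ld/1B | 0r 1w}
  7. MUL→r7 ⇒ no(RD_PORT)  {0A/2Mu/0Ld/1B | 0r 1w}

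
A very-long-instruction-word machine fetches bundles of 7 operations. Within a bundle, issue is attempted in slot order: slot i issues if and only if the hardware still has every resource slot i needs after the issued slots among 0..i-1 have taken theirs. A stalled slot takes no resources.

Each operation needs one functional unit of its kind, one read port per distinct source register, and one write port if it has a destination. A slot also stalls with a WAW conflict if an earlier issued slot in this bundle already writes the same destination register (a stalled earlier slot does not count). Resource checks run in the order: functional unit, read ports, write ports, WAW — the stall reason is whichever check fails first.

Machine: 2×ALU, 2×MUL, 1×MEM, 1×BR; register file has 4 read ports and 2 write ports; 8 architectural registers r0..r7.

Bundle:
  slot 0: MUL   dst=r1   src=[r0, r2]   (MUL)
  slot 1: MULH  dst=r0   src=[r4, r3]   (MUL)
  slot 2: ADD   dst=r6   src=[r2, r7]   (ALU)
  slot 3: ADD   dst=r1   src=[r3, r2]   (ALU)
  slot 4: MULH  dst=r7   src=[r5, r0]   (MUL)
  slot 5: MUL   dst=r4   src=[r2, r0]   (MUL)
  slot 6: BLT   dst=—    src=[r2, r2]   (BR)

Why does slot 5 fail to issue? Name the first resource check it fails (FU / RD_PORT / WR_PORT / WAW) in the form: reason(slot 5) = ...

#0 MUL src=r0,r2 dispatched  <A:2 Mu:1 Ld:1 B:1 rd:2 wr:1>
#1 MUL src=r4,r3 dispatched  <A:2 Mu:0 Ld:1 B:1 rd:0 wr:0>
#2 ALU src=r2,r7 held:RD_PORT  <A:2 Mu:0 Ld:1 B:1 rd:0 wr:0>
#3 ALU src=r3,r2 held:RD_PORT  <A:2 Mu:0 Ld:1 B:1 rd:0 wr:0>
#4 MUL src=r5,r0 held:FU  <A:2 Mu:0 Ld:1 B:1 rd:0 wr:0>
#5 MUL src=r2,r0 held:FU  <A:2 Mu:0 Ld:1 B:1 rd:0 wr:0>
#6 BR src=r2,r2 held:RD_PORT  <A:2 Mu:0 Ld:1 B:1 rd:0 wr:0>

reason(slot 5) = FU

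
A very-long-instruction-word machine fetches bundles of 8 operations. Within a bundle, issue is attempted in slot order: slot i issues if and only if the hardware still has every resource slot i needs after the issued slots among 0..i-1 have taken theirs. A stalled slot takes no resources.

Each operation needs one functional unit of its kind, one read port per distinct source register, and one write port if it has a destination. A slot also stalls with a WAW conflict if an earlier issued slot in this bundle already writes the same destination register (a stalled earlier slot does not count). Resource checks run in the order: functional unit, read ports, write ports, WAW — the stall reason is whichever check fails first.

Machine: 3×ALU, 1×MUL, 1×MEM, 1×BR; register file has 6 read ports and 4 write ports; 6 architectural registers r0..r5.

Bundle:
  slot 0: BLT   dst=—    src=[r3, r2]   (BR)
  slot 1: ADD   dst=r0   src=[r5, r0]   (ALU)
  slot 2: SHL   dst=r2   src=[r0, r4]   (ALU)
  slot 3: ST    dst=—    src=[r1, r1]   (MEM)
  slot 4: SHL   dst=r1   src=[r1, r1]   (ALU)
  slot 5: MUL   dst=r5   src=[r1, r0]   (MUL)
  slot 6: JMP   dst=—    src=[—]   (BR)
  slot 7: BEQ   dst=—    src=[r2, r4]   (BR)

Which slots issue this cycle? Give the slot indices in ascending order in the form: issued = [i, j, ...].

issued = [0, 1, 2]

[0] BR needs rd=2 wr=0: ok; after: ALU=3 MUL=1 MEM=1 BR=0, R=4, W=4
[1] ALU needs rd=2 wr=1: ok; after: ALU=2 MUL=1 MEM=1 BR=0, R=2, W=3
[2] ALU needs rd=2 wr=1: ok; after: ALU=1 MUL=1 MEM=1 BR=0, R=0, W=2
[3] MEM needs rd=1 wr=0: RD_PORT; after: ALU=1 MUL=1 MEM=1 BR=0, R=0, W=2
[4] ALU needs rd=1 wr=1: RD_PORT; after: ALU=1 MUL=1 MEM=1 BR=0, R=0, W=2
[5] MUL needs rd=2 wr=1: RD_PORT; after: ALU=1 MUL=1 MEM=1 BR=0, R=0, W=2
[6] BR needs rd=0 wr=0: FU; after: ALU=1 MUL=1 MEM=1 BR=0, R=0, W=2
[7] BR needs rd=2 wr=0: FU; after: ALU=1 MUL=1 MEM=1 BR=0, R=0, W=2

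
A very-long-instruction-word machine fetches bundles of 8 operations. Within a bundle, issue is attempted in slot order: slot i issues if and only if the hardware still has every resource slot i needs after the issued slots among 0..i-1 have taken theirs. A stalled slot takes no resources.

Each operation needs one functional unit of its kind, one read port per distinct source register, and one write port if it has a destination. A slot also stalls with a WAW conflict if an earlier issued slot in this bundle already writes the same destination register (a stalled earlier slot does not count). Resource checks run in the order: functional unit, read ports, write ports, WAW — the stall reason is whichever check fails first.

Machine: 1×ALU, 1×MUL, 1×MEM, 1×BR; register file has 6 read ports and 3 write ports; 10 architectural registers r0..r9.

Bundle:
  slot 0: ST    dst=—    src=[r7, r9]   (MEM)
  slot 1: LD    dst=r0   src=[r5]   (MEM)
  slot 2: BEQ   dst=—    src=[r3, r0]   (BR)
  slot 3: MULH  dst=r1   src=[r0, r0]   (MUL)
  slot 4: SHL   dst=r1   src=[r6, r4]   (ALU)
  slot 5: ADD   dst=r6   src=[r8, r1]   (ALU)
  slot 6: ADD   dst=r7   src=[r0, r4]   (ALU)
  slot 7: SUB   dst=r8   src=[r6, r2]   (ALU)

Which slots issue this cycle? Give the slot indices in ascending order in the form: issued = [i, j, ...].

issued = [0, 2, 3]

[0] MEM needs rd=2 wr=0: ok; after: ALU=1 MUL=1 MEM=0 BR=1, R=4, W=3
[1] MEM needs rd=1 wr=1: FU; after: ALU=1 MUL=1 MEM=0 BR=1, R=4, W=3
[2] BR needs rd=2 wr=0: ok; after: ALU=1 MUL=1 MEM=0 BR=0, R=2, W=3
[3] MUL needs rd=1 wr=1: ok; after: ALU=1 MUL=0 MEM=0 BR=0, R=1, W=2
[4] ALU needs rd=2 wr=1: RD_PORT; after: ALU=1 MUL=0 MEM=0 BR=0, R=1, W=2
[5] ALU needs rd=2 wr=1: RD_PORT; after: ALU=1 MUL=0 MEM=0 BR=0, R=1, W=2
[6] ALU needs rd=2 wr=1: RD_PORT; after: ALU=1 MUL=0 MEM=0 BR=0, R=1, W=2
[7] ALU needs rd=2 wr=1: RD_PORT; after: ALU=1 MUL=0 MEM=0 BR=0, R=1, W=2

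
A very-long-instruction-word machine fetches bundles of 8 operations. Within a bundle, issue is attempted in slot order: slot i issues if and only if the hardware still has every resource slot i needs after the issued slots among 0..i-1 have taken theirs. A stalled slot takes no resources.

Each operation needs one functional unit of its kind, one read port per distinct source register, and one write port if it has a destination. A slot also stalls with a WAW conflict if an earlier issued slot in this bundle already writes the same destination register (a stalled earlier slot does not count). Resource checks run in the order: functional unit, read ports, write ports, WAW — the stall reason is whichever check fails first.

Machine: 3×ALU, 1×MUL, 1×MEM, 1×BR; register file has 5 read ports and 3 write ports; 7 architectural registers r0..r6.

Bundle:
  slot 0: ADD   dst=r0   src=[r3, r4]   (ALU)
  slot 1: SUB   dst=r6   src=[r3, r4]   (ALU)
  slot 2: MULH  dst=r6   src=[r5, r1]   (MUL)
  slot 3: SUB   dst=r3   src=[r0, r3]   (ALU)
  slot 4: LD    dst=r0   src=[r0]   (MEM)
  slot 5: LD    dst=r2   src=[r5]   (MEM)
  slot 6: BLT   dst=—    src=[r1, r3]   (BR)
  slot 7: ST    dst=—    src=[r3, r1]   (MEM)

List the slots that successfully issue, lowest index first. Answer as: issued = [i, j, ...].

#0 ALU src=r3,r4 dispatched  <A:2 Mu:1 Ld:1 B:1 rd:3 wr:2>
#1 ALU src=r3,r4 dispatched  <A:1 Mu:1 Ld:1 B:1 rd:1 wr:1>
#2 MUL src=r5,r1 held:RD_PORT  <A:1 Mu:1 Ld:1 B:1 rd:1 wr:1>
#3 ALU src=r0,r3 held:RD_PORT  <A:1 Mu:1 Ld:1 B:1 rd:1 wr:1>
#4 MEM src=r0 held:WAW  <A:1 Mu:1 Ld:1 B:1 rd:1 wr:1>
#5 MEM src=r5 dispatched  <A:1 Mu:1 Ld:0 B:1 rd:0 wr:0>
#6 BR src=r1,r3 held:RD_PORT  <A:1 Mu:1 Ld:0 B:1 rd:0 wr:0>
#7 MEM src=r3,r1 held:FU  <A:1 Mu:1 Ld:0 B:1 rd:0 wr:0>

issued = [0, 1, 5]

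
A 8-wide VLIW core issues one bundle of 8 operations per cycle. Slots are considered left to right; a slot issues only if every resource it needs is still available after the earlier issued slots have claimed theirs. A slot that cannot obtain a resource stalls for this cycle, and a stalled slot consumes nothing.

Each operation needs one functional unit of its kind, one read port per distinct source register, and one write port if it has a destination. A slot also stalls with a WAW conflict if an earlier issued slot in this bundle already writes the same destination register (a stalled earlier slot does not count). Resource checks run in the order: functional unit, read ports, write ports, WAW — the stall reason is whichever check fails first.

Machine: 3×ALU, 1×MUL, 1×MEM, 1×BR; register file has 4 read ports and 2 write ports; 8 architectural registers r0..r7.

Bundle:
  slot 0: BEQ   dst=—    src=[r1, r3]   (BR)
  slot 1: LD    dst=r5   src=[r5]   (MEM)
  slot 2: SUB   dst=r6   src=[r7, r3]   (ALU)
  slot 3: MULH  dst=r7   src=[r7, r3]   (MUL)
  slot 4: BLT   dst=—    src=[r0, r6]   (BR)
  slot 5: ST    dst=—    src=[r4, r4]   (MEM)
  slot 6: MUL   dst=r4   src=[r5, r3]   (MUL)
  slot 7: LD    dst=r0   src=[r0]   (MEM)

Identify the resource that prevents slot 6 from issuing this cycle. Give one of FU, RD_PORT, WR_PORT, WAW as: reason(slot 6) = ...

reason(slot 6) = RD_PORT

[0] BR needs rd=2 wr=0: ok; after: ALU=3 MUL=1 MEM=1 BR=0, R=2, W=2
[1] MEM needs rd=1 wr=1: ok; after: ALU=3 MUL=1 MEM=0 BR=0, R=1, W=1
[2] ALU needs rd=2 wr=1: RD_PORT; after: ALU=3 MUL=1 MEM=0 BR=0, R=1, W=1
[3] MUL needs rd=2 wr=1: RD_PORT; after: ALU=3 MUL=1 MEM=0 BR=0, R=1, W=1
[4] BR needs rd=2 wr=0: FU; after: ALU=3 MUL=1 MEM=0 BR=0, R=1, W=1
[5] MEM needs rd=1 wr=0: FU; after: ALU=3 MUL=1 MEM=0 BR=0, R=1, W=1
[6] MUL needs rd=2 wr=1: RD_PORT; after: ALU=3 MUL=1 MEM=0 BR=0, R=1, W=1
[7] MEM needs rd=1 wr=1: FU; after: ALU=3 MUL=1 MEM=0 BR=0, R=1, W=1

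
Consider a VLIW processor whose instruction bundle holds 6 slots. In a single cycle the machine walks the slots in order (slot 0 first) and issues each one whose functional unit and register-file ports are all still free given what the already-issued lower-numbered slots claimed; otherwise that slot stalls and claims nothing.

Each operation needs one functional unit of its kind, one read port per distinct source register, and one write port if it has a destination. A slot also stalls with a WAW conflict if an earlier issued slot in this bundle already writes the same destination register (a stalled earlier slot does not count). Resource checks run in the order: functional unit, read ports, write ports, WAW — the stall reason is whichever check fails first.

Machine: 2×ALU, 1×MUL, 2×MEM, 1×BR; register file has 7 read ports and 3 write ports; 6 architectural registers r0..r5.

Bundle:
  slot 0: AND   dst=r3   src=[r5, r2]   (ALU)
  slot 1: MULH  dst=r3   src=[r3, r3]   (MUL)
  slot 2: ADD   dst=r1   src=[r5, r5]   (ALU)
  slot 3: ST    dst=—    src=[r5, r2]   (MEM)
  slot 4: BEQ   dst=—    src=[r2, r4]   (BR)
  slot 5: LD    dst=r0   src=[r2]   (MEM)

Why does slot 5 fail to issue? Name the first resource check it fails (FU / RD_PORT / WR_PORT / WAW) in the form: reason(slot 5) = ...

#0 ALU src=r5,r2 dispatched  <A:1 Mu:1 Ld:2 B:1 rd:5 wr:2>
#1 MUL src=r3,r3 held:WAW  <A:1 Mu:1 Ld:2 B:1 rd:5 wr:2>
#2 ALU src=r5,r5 dispatched  <A:0 Mu:1 Ld:2 B:1 rd:4 wr:1>
#3 MEM src=r5,r2 dispatched  <A:0 Mu:1 Ld:1 B:1 rd:2 wr:1>
#4 BR src=r2,r4 dispatched  <A:0 Mu:1 Ld:1 B:0 rd:0 wr:1>
#5 MEM src=r2 held:RD_PORT  <A:0 Mu:1 Ld:1 B:0 rd:0 wr:1>

reason(slot 5) = RD_PORT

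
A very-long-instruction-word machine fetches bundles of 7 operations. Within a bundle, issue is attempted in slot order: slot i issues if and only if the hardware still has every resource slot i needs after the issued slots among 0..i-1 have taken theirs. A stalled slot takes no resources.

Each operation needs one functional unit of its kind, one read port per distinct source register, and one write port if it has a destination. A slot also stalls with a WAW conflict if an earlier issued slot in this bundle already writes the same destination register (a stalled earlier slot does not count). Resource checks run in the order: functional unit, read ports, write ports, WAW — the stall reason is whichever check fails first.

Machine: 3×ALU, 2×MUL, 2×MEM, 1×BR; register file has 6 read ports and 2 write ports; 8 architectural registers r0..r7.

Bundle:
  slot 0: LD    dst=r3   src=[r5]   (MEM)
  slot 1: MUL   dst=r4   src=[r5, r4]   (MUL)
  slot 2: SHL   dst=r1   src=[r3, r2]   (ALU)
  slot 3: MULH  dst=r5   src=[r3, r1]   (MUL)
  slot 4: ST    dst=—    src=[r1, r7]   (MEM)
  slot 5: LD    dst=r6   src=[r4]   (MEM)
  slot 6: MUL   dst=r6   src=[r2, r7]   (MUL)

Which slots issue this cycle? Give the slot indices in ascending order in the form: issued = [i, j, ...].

  0. MEM→r3 ⇒ go  {3A/2Mu/1Ld/1B | 5r 1w}
  1. MUL→r4 ⇒ go  {3A/1Mu/1Ld/1B | 3r 0w}
  2. ALU→r1 ⇒ no(WR_PORT)  {3A/1Mu/1Ld/1B | 3r 0w}
  3. MUL→r5 ⇒ no(WR_PORT)  {3A/1Mu/1Ld/1B | 3r 0w}
  4. MEM ⇒ go  {3A/1Mu/0Ld/1B | 1r 0w}
  5. MEM→r6 ⇒ no(FU)  {3A/1Mu/0Ld/1B | 1r 0w}
  6. MUL→r6 ⇒ no(RD_PORT)  {3A/1Mu/0Ld/1B | 1r 0w}

issued = [0, 1, 4]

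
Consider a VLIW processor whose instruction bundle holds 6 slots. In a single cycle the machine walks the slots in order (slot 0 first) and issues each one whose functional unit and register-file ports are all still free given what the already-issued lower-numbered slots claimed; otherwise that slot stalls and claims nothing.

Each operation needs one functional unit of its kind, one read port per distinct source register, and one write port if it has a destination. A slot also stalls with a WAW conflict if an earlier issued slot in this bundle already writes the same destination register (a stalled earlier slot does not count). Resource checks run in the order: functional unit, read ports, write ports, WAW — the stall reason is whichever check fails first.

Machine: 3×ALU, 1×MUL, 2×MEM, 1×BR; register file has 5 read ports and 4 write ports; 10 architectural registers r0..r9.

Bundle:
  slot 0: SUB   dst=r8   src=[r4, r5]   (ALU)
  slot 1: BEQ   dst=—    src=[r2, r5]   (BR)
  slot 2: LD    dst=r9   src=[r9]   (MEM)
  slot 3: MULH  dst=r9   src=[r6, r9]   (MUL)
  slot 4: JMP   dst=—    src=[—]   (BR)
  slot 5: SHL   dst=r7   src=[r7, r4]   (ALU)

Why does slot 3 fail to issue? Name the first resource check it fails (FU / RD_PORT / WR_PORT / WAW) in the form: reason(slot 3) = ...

#0 ALU src=r4,r5 dispatched  <A:2 Mu:1 Ld:2 B:1 rd:3 wr:3>
#1 BR src=r2,r5 dispatched  <A:2 Mu:1 Ld:2 B:0 rd:1 wr:3>
#2 MEM src=r9 dispatched  <A:2 Mu:1 Ld:1 B:0 rd:0 wr:2>
#3 MUL src=r6,r9 held:RD_PORT  <A:2 Mu:1 Ld:1 B:0 rd:0 wr:2>
#4 BR src=- held:FU  <A:2 Mu:1 Ld:1 B:0 rd:0 wr:2>
#5 ALU src=r7,r4 held:RD_PORT  <A:2 Mu:1 Ld:1 B:0 rd:0 wr:2>

reason(slot 3) = RD_PORT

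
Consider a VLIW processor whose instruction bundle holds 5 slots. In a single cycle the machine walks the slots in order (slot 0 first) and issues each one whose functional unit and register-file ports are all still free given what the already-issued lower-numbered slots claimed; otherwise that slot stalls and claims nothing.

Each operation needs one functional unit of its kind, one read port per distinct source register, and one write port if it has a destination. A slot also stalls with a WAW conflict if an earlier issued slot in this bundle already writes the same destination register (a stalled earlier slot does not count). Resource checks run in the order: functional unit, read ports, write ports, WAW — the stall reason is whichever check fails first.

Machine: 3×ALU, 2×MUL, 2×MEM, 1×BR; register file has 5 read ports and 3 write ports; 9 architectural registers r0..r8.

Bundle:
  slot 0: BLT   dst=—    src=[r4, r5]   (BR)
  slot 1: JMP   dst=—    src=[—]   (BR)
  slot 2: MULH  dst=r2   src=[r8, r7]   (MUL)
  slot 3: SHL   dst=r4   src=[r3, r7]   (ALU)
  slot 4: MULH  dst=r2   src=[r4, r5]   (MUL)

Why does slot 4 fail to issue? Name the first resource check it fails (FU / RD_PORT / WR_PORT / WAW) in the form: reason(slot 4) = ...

slot 0 (BR): ISSUE — free A3,Mu2,Ld2,B0 rp3 wp3
slot 1 (BR): stall FU — free A3,Mu2,Ld2,B0 rp3 wp3
slot 2 (MUL): ISSUE — free A3,Mu1,Ld2,B0 rp1 wp2
slot 3 (ALU): stall RD_PORT — free A3,Mu1,Ld2,B0 rp1 wp2
slot 4 (MUL): stall RD_PORT — free A3,Mu1,Ld2,B0 rp1 wp2

reason(slot 4) = RD_PORT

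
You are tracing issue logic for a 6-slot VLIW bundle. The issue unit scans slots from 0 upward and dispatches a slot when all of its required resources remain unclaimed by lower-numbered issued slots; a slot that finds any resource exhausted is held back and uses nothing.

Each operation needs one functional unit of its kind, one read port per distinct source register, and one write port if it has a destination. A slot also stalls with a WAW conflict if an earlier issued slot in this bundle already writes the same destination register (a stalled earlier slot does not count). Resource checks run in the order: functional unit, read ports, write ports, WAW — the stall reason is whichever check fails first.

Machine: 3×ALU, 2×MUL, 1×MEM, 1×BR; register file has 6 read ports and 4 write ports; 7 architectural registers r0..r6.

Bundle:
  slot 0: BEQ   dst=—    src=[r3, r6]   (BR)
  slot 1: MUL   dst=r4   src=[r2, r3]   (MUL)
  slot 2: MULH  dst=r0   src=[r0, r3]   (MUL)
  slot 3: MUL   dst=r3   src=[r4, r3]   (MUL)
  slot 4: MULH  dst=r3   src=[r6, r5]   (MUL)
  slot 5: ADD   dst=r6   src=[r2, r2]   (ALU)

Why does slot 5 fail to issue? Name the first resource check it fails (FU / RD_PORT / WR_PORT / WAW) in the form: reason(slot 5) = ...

reason(slot 5) = RD_PORT

(0) want 1×BR +2rd +0wr — yes → AL3|MU2|ME1|BR0|rd4|wr4
(1) want 1×MUL +2rd +1wr — yes → AL3|MU1|ME1|BR0|rd2|wr3
(2) want 1×MUL +2rd +1wr — yes → AL3|MU0|ME1|BR0|rd0|wr2
(3) want 1×MUL +2rd +1wr — FU → AL3|MU0|ME1|BR0|rd0|wr2
(4) want 1×MUL +2rd +1wr — FU → AL3|MU0|ME1|BR0|rd0|wr2
(5) want 1×ALU +1rd +1wr — RD_PORT → AL3|MU0|ME1|BR0|rd0|wr2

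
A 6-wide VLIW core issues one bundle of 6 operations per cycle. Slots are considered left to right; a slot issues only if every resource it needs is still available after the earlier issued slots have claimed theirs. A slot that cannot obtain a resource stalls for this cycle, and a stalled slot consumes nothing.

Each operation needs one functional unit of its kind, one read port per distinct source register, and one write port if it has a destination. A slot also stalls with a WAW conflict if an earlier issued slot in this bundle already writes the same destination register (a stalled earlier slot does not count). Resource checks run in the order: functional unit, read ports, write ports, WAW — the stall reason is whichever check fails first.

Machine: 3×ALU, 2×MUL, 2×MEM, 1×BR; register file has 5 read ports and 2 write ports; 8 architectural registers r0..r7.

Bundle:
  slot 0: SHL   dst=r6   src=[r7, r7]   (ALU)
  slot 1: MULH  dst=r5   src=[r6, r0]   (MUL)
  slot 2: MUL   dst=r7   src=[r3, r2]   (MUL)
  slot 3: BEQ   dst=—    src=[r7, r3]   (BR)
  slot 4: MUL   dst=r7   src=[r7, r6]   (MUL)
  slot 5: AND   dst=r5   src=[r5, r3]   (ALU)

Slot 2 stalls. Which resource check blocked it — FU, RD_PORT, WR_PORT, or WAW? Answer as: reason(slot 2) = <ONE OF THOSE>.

reason(slot 2) = WR_PORT

  0. ALU→r6 ⇒ go  {2A/2Mu/2Ld/1B | 4r 1w}
  1. MUL→r5 ⇒ go  {2A/1Mu/2Ld/1B | 2r 0w}
  2. MUL→r7 ⇒ no(WR_PORT)  {2A/1Mu/2Ld/1B | 2r 0w}
  3. BR ⇒ go  {2A/1Mu/2Ld/0B | 0r 0w}
  4. MUL→r7 ⇒ no(RD_PORT)  {2A/1Mu/2Ld/0B | 0r 0w}
  5. ALU→r5 ⇒ no(RD_PORT)  {2A/1Mu/2Ld/0B | 0r 0w}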